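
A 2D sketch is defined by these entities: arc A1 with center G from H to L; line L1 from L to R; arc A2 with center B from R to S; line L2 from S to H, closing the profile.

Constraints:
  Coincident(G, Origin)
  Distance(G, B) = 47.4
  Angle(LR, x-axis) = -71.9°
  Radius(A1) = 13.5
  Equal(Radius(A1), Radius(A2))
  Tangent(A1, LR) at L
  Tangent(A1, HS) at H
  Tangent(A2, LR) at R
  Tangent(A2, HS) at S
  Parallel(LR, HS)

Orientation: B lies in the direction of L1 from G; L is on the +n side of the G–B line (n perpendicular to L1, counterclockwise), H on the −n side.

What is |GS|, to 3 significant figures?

49.3

Tangency of A1 to both parallel lines with radius 13.5 puts L and H at G ± 13.5·n: L = (12.8, 4.19), H = (-12.8, -4.19). Equal radii place R and S the same way about B: R = B + 13.5·n = (27.6, -40.9), S = B − 13.5·n = (1.89, -49.2). Then |GS| = |S − G| = 49.3.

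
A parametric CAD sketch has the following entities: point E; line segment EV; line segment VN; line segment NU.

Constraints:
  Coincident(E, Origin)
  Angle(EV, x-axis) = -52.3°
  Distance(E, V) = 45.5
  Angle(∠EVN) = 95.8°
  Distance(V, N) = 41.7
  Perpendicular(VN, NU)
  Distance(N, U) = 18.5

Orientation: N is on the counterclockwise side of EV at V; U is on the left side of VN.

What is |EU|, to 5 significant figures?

53.479

E is at the origin; EV runs at -52.3° with length 45.5, so V = 45.5·(cos -52.3°, sin -52.3°) = (27.824, -36.001). ∠EVN = 95.8°, so VN runs at -52.3° + (180° − 95.8°) = 31.900° from the x-axis; with |VN| = 41.7, N = V + 41.7·(cos 31.900°, sin 31.900°) = (63.227, -13.965). The perpendicularity gives NU at right angles to VN; with |NU| = 18.5 on the left of VN, U = N + 18.5·(-0.52844, 0.84897) = (53.450, 1.7412). Then |EU| = |U − E| = 53.479.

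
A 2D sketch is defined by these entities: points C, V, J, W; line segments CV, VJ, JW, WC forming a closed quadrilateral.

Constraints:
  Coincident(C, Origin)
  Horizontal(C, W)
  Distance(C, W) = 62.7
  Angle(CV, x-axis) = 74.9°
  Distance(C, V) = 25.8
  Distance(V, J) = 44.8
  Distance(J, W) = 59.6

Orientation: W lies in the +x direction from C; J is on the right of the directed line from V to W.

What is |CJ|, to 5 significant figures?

20.931

Checks: |VJ| = 44.80 ✓; |JW| = 59.60 ✓.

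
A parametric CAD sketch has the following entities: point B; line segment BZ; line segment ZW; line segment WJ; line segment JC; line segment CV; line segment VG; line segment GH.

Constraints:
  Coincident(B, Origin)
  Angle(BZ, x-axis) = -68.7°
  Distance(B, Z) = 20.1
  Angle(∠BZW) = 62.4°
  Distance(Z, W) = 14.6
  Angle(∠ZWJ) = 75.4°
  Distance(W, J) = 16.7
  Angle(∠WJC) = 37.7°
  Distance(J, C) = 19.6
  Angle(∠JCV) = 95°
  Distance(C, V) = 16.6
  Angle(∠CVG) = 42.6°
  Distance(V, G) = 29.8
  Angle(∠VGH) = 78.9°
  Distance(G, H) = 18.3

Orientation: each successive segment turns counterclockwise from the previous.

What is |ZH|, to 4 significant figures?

12.37

∠CVG = 42.6° gives VG at 158.2° from the x-axis; with |VG| = 29.8, G = (-1.667, -0.9582). ∠VGH = 78.9° gives GH at -100.7° from the x-axis; with |GH| = 18.3, H = (-5.064, -18.94). Then |ZH| = |H − Z| = 12.37.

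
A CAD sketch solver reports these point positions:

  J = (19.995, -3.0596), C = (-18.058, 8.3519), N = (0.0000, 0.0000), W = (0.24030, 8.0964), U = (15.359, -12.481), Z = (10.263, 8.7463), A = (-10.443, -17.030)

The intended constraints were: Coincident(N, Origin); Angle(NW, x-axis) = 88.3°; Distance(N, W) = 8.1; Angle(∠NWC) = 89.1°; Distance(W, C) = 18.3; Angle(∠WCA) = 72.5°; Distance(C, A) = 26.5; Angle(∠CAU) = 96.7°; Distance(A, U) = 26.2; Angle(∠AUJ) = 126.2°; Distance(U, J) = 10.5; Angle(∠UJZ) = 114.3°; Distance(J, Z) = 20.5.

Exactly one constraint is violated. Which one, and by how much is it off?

Distance(J, Z) = 20.5 — off by 5.20.

N = (0.00, 0.00) ✓; NW at 88.30° ✓; |NW| = 8.100 ✓; ∠NWC = 89.10° ✓; |WC| = 18.30 ✓; ∠WCA = 72.50° ✓; |CA| = 26.50 ✓; ∠CAU = 96.70° ✓; |AU| = 26.20 ✓; ∠AUJ = 126.2° ✓; |UJ| = 10.50 ✓; ∠UJZ = 114.3° ✓; |JZ| = 15.30 ✗.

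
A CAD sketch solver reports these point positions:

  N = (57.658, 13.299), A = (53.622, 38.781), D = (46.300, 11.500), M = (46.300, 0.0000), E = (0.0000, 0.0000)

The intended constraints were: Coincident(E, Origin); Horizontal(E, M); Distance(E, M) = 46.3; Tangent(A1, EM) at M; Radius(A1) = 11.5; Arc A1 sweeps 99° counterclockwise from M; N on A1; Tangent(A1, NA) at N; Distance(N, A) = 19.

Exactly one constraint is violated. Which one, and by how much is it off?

Distance(N, A) = 19 — off by 6.80.

E = (0.00, 0.00) ✓; E.y = 0.00, M.y = 0.00 ✓; |EM| = 46.30 ✓; ∠(DM, ME) = 90.00° ✓; |DM| = 11.50 ✓; bearing(D→N) − bearing(D→M) = 99.00° ✓; |DN| = 11.50 ✓; ∠(DN, NA) = 90.00° ✓; |NA| = 25.80 ✗.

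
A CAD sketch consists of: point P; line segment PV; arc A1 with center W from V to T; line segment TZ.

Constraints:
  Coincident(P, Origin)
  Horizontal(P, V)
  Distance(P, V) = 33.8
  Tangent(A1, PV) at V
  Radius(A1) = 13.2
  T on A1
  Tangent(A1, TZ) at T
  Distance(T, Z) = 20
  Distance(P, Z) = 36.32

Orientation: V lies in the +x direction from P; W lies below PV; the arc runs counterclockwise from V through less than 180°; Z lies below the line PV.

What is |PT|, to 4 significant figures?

23.71

Checks: ∠(WV, VP) = 90.00° ✓; |WT| = 13.20 ✓; ∠(WT, TZ) = 90.00° ✓; |TZ| = 20.00 ✓; |PZ| = 36.32 ✓.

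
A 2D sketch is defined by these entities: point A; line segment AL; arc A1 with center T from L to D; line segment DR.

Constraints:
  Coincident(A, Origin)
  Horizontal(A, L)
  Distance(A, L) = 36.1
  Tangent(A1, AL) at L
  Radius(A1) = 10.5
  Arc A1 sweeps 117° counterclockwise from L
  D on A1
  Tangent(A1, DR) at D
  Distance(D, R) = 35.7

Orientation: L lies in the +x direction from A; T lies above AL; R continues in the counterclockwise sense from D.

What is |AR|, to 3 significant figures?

55.4

On A1, L sits at bearing -90° from T; a 117° counterclockwise sweep puts D at bearing 27°, so D = T + 10.5·(cos 27°, sin 27°) = (45.5, 15.3). Tangency of A1 to DR means the radius TD is perpendicular to DR, so DR runs along (−sin 27°, cos 27°); with |DR| = 35.7, R = (29.2, 47.1). Then |AR| = |R − A| = 55.4.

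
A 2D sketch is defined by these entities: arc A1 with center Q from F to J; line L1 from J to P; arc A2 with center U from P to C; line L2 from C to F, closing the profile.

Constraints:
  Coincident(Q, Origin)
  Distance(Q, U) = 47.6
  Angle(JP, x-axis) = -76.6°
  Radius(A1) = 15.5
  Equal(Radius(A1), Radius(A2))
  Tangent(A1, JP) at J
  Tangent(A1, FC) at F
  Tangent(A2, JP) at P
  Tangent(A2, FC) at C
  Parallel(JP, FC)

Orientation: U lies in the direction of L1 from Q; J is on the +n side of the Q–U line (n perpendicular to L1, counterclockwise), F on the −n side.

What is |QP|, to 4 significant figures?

50.06

The slot axis is L1's direction at -76.6°, so u = (cos -76.6°, sin -76.6°) = (0.2317, -0.9728) and n = (−sin -76.6°, cos -76.6°) = (0.9728, 0.2317). Q is at the origin and U lies 47.6 along u from Q, so U = 47.6·u = (11.03, -46.30). Tangency of A1 to both parallel lines with radius 15.5 puts J and F at Q ± 15.5·n: J = (15.08, 3.592), F = (-15.08, -3.592). Equal radii place P and C the same way about U: P = U + 15.5·n = (26.11, -42.71), C = U − 15.5·n = (-4.047, -49.90). Then |QP| = |P − Q| = 50.06.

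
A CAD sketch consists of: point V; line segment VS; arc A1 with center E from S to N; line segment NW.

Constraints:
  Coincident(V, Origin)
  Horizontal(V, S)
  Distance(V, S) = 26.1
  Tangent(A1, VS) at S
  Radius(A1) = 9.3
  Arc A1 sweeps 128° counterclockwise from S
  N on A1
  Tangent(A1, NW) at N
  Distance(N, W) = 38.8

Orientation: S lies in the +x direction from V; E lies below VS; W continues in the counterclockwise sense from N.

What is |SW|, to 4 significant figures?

48.51

V is at the origin; V and S share the same y with |VS| = 26.1 and S on the +x side, so S = (26.10, 0.000). The tangent condition forces ES to be normal to VS, so E = S + (0, -9.3) = (26.10, -9.300). On A1, S sits at bearing 90° from E; a 128° counterclockwise sweep puts N at bearing 218°, so N = E + 9.3·(cos 218°, sin 218°) = (18.77, -15.03). The tangent condition forces EN to be normal to NW, so NW runs along (−sin 218°, cos 218°); with |NW| = 38.8, W = (42.66, -45.60). Then |SW| = |W − S| = 48.51.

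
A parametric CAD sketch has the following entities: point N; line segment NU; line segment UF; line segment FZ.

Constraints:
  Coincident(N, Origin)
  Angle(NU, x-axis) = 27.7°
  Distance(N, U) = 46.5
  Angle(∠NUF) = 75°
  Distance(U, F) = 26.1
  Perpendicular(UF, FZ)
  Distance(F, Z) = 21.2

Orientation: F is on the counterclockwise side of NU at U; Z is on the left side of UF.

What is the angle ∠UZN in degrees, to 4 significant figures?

98.41°

N is at the origin; NU runs at 27.7° with length 46.5, so U = 46.5·(cos 27.7°, sin 27.7°) = (41.17, 21.62). ∠NUF = 75.0°, so UF runs at 27.7° + (180° − 75.0°) = 132.7° from the x-axis; with |UF| = 26.1, F = U + 26.1·(cos 132.7°, sin 132.7°) = (23.47, 40.80). UF ⟂ FZ; with |FZ| = 21.2 on the left of UF, Z = F + 21.2·(-0.7349, -0.6782) = (7.891, 26.42). Then cos ∠UZN = ZU·ZN / (|ZU||ZN|), giving 98.41°.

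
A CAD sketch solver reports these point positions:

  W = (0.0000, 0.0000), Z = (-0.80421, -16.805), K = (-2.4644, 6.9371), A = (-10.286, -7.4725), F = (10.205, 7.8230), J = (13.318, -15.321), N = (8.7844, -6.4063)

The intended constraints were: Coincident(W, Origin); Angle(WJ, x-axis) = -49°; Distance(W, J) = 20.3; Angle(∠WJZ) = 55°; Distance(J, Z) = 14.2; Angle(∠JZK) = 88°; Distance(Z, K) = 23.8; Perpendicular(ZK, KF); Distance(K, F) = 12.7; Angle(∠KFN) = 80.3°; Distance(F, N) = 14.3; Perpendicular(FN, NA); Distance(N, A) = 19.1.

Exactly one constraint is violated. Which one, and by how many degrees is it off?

Perpendicular(FN, NA) — off by 8.90°.

W = (0.00, 0.00) ✓; WJ at -49.00° ✓; |WJ| = 20.30 ✓; ∠WJZ = 55.00° ✓; |JZ| = 14.20 ✓; ∠JZK = 88.00° ✓; |ZK| = 23.80 ✓; ∠(ZK, KF) = 90.00° ✓; |KF| = 12.70 ✓; ∠KFN = 80.30° ✓; |FN| = 14.30 ✓; ∠(FN, NA) = 81.10° ✗; |NA| = 19.10 ✓.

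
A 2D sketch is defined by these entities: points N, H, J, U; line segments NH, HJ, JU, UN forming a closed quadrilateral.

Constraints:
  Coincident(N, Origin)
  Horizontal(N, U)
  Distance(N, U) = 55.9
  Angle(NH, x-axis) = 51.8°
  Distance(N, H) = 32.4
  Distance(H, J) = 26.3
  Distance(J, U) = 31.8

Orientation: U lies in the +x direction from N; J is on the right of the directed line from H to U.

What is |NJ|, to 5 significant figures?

24.110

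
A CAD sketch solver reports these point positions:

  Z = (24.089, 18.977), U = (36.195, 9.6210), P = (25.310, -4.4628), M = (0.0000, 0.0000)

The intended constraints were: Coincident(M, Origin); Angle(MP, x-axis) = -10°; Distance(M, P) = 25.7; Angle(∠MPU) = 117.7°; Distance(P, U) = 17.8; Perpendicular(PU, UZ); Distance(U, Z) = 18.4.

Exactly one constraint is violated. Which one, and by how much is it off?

Distance(U, Z) = 18.4 — off by 3.10.

M = (0.00, 0.00) ✓; MP at -10.00° ✓; |MP| = 25.70 ✓; ∠MPU = 117.7° ✓; |PU| = 17.80 ✓; ∠(PU, UZ) = 90.00° ✓; |UZ| = 15.30 ✗.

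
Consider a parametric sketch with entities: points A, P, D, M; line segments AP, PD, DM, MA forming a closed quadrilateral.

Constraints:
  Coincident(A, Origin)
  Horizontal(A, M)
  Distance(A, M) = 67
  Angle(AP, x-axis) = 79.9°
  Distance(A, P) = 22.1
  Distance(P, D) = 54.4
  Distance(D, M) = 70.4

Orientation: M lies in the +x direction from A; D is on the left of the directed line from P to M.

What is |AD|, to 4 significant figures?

74.54

Checks: |AM| = 67.00 ✓; |AP| = 22.10 ✓; |PD| = 54.40 ✓; |DM| = 70.40 ✓.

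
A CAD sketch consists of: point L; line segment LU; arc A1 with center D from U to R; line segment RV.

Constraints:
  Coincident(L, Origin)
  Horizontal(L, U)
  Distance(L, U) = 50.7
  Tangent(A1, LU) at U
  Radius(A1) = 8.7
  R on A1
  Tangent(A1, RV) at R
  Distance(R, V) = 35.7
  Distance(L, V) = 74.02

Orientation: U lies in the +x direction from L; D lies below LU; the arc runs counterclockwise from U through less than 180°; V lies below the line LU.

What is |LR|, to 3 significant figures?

44.8

L is at the origin; LU is horizontal with |LU| = 50.7 and U on the +x side, so U = (50.7, 0.00). A1 meets LU tangentially, so DU is at right angles to LU, so D = U + (0, -8.7) = (50.7, -8.70). Since DR ⟂ RV (tangency), |DV| = √(8.7² + 35.7²) = 36.7 regardless of where R sits on A1. So V lies on both circle(L, 74.02) and circle(D, 36.7); the below-LU intersection is V = (59.2, -44.5). R is the foot of the tangent from V: R = (43.0, -12.7).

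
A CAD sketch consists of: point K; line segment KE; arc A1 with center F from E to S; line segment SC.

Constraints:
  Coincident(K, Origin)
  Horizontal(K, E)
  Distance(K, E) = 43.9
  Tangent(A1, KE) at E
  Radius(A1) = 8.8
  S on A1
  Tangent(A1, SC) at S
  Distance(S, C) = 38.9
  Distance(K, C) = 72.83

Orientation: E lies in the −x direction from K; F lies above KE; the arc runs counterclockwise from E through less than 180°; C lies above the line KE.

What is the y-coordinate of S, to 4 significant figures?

13.20

K is at the origin; KE is horizontal with |KE| = 43.9 and E on the −x side, so E = (-43.90, 0.000). A1 meets KE tangentially, so FE is at right angles to KE, so F = E + (0, 8.8) = (-43.90, 8.800). Since FS ⟂ SC (tangency), |FC| = √(8.8² + 38.9²) = 39.88 regardless of where S sits on A1. So C lies on both circle(K, 72.83) and circle(F, 39.88); the above-KE intersection is C = (-55.73, 46.89). S is the foot of the tangent from C: S = (-36.28, 13.20).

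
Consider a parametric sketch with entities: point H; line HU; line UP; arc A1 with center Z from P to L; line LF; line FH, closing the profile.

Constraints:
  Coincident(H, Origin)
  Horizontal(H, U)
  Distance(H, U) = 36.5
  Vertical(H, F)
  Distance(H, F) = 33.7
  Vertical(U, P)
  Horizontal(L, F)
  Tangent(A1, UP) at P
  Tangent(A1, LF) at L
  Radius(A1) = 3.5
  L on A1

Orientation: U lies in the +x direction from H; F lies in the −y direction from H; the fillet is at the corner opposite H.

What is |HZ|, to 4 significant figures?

44.73

H is at the origin; HU is horizontal with |HU| = 36.5 and U on the +x side, so U = (36.50, 0.000). H and F share the same x with |HF| = 33.7 and F on the −y side, so F = (0.000, -33.70). The virtual corner opposite H is at (36.50, -33.70). Since A1 is tangent to UP there, ZP ⟂ UP and tangency of A1 to LF means the radius ZL is perpendicular to LF, with radius 3.5, so the center Z sits 3.5 in from both sides at Z = (33.00, -30.20). Then |HZ| = |Z − H| = 44.73.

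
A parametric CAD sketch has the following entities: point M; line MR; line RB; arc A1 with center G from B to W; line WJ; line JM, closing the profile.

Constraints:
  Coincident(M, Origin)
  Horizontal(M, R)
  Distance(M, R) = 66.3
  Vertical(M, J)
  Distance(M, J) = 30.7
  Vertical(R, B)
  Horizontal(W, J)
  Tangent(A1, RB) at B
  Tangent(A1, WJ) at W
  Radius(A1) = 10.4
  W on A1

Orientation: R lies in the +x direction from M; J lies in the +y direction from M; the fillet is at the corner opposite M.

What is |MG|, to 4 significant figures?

59.47

M is at the origin; M and R share the same y with |MR| = 66.3 and R on the +x side, so R = (66.30, 0.000). MJ is vertical with |MJ| = 30.7 and J on the +y side, so J = (0.000, 30.70). The virtual corner opposite M is at (66.30, 30.70). A1 meets RB tangentially, so GB is at right angles to RB and since A1 is tangent to WJ there, GW ⟂ WJ, with radius 10.4, so the center G sits 10.4 in from both sides at G = (55.90, 20.30). Then |MG| = |G − M| = 59.47.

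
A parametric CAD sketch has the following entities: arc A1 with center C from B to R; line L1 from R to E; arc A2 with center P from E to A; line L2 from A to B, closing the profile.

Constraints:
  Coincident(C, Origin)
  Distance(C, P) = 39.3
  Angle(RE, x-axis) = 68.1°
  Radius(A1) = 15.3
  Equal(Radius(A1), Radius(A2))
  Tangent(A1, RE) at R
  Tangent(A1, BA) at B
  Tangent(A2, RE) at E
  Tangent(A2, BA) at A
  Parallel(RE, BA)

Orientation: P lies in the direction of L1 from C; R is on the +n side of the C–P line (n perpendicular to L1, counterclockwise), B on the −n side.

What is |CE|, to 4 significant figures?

42.17

The slot axis is L1's direction at 68.1°, so u = (cos 68.1°, sin 68.1°) = (0.3730, 0.9278) and n = (−sin 68.1°, cos 68.1°) = (-0.9278, 0.3730). C is at the origin and P lies 39.3 along u from C, so P = 39.3·u = (14.66, 36.46). Tangency of A1 to both parallel lines with radius 15.3 puts R and B at C ± 15.3·n: R = (-14.20, 5.707), B = (14.20, -5.707). Equal radii place E and A the same way about P: E = P + 15.3·n = (0.4625, 42.17), A = P − 15.3·n = (28.85, 30.76). Then |CE| = |E − C| = 42.17.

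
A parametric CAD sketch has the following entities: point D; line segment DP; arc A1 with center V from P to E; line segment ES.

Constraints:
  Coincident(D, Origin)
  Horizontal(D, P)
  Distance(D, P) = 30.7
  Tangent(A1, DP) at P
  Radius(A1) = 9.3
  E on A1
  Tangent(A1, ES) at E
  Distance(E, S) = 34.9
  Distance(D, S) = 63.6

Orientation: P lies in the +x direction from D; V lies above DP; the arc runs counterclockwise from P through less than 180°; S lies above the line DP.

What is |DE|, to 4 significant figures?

40.22

D is at the origin; D and P share the same y with |DP| = 30.7 and P on the +x side, so P = (30.70, 0.000). Tangency of A1 to DP means the radius VP is perpendicular to DP, so V = P + (0, 9.3) = (30.70, 9.300). Since VE ⟂ ES (tangency), |VS| = √(9.3² + 34.9²) = 36.12 regardless of where E sits on A1. So S lies on both circle(D, 63.6) and circle(V, 36.12); the above-DP intersection is S = (49.17, 40.34). E is the foot of the tangent from S: E = (39.65, 6.762).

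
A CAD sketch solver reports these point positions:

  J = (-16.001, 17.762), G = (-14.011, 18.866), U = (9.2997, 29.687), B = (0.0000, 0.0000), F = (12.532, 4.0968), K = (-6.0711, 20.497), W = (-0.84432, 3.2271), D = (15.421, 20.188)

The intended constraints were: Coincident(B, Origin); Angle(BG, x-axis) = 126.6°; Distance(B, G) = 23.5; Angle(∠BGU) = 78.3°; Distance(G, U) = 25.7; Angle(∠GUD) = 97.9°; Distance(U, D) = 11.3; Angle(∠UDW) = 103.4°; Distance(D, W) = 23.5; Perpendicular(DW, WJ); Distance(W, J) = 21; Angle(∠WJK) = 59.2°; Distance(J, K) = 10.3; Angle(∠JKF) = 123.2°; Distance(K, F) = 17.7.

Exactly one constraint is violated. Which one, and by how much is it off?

Distance(K, F) = 17.7 — off by 7.10.

B = (0.00, 0.00) ✓; BG at 126.6° ✓; |BG| = 23.50 ✓; ∠BGU = 78.30° ✓; |GU| = 25.70 ✓; ∠GUD = 97.90° ✓; |UD| = 11.30 ✓; ∠UDW = 103.4° ✓; |DW| = 23.50 ✓; ∠(DW, WJ) = 90.00° ✓; |WJ| = 21.00 ✓; ∠WJK = 59.20° ✓; |JK| = 10.30 ✓; ∠JKF = 123.2° ✓; |KF| = 24.80 ✗.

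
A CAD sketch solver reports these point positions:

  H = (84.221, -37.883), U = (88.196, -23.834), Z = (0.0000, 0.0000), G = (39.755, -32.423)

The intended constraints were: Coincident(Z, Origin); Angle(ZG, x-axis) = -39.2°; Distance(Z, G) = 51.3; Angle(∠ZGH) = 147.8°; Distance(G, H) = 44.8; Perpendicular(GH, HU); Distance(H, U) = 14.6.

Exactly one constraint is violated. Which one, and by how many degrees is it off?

Perpendicular(GH, HU) — off by 8.80°.

Z = (0.00, 0.00) ✓; ZG at -39.20° ✓; |ZG| = 51.30 ✓; ∠ZGH = 147.8° ✓; |GH| = 44.80 ✓; ∠(GH, HU) = 81.20° ✗; |HU| = 14.60 ✓.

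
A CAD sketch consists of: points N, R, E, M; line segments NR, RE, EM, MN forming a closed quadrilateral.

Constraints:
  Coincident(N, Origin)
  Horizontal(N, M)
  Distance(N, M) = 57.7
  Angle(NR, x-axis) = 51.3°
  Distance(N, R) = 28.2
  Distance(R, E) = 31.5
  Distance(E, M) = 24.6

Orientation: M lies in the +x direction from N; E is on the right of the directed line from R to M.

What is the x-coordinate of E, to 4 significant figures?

33.64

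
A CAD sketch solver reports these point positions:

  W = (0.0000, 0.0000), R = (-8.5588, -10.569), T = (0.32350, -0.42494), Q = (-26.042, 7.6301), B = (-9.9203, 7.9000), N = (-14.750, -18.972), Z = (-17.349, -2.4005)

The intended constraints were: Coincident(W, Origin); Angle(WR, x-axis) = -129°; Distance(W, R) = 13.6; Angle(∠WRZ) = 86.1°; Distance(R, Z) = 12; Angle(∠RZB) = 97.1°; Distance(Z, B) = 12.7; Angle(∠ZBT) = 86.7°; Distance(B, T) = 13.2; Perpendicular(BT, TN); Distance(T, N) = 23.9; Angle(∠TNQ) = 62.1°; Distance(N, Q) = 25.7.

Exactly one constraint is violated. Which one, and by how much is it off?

Distance(N, Q) = 25.7 — off by 3.20.

W = (0.00, 0.00) ✓; WR at -129.0° ✓; |WR| = 13.60 ✓; ∠WRZ = 86.10° ✓; |RZ| = 12.00 ✓; ∠RZB = 97.10° ✓; |ZB| = 12.70 ✓; ∠ZBT = 86.70° ✓; |BT| = 13.20 ✓; ∠(BT, TN) = 90.00° ✓; |TN| = 23.90 ✓; ∠TNQ = 62.10° ✓; |NQ| = 28.90 ✗.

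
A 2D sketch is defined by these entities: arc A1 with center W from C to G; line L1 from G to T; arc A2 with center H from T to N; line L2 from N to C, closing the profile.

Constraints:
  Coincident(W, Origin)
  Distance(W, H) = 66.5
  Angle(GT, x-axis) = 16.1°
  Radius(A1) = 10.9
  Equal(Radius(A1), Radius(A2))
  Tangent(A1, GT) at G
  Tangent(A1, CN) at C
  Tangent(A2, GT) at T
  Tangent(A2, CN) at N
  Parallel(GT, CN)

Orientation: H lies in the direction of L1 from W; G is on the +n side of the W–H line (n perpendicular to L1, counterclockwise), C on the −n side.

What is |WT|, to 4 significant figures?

67.39

The slot axis is L1's direction at 16.1°, so u = (cos 16.1°, sin 16.1°) = (0.9608, 0.2773) and n = (−sin 16.1°, cos 16.1°) = (-0.2773, 0.9608). W is at the origin and H lies 66.5 along u from W, so H = 66.5·u = (63.89, 18.44). Tangency of A1 to both parallel lines with radius 10.9 puts G and C at W ± 10.9·n: G = (-3.023, 10.47), C = (3.023, -10.47). Equal radii place T and N the same way about H: T = H + 10.9·n = (60.87, 28.91), N = H − 10.9·n = (66.91, 7.969). Then |WT| = |T − W| = 67.39.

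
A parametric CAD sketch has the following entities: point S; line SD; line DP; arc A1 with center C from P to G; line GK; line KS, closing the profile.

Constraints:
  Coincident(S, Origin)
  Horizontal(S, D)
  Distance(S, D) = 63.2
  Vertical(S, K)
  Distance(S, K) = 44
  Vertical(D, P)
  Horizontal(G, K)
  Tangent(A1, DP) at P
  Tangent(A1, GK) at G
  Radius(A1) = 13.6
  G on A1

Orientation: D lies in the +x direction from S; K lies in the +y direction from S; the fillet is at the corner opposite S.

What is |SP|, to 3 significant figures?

70.1

S is at the origin; SD is horizontal with |SD| = 63.2 and D on the +x side, so D = (63.2, 0.00). S and K share the same x with |SK| = 44.0 and K on the +y side, so K = (0.00, 44.0). The virtual corner opposite S is at (63.2, 44.0). A1 meets DP tangentially, so CP is at right angles to DP and the tangent condition forces CG to be normal to GK, with radius 13.6, so the center C sits 13.6 in from both sides at C = (49.6, 30.4). That places the tangent points at P = (63.2, 30.4) on DP and G = (49.6, 44.0) on GK. Then |SP| = |P − S| = 70.1.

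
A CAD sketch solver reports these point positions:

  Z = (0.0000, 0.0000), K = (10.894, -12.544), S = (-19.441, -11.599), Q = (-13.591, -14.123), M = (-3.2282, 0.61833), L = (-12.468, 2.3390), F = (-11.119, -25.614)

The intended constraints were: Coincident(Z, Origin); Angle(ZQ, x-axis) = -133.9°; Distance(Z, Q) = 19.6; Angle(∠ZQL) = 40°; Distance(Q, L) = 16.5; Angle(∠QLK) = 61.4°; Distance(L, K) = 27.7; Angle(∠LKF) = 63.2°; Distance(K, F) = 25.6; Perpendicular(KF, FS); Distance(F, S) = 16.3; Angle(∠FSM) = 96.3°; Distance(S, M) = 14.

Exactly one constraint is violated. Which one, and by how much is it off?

Distance(S, M) = 14 — off by 6.30.

Z = (0.00, 0.00) ✓; ZQ at -133.9° ✓; |ZQ| = 19.60 ✓; ∠ZQL = 40.00° ✓; |QL| = 16.50 ✓; ∠QLK = 61.40° ✓; |LK| = 27.70 ✓; ∠LKF = 63.20° ✓; |KF| = 25.60 ✓; ∠(KF, FS) = 90.00° ✓; |FS| = 16.30 ✓; ∠FSM = 96.30° ✓; |SM| = 20.30 ✗.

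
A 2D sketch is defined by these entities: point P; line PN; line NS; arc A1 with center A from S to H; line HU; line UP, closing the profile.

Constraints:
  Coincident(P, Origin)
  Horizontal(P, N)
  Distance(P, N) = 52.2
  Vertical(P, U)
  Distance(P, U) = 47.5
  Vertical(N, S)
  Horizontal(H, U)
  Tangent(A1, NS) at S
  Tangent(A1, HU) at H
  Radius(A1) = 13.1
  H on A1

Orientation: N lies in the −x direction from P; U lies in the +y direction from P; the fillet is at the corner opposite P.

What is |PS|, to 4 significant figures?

62.52

P is at the origin; P and N share the same y with |PN| = 52.2 and N on the −x side, so N = (-52.20, 0.000). PU is vertical with |PU| = 47.5 and U on the +y side, so U = (0.000, 47.50). The virtual corner opposite P is at (-52.20, 47.50). Tangency of A1 to NS means the radius AS is perpendicular to NS and tangency of A1 to HU means the radius AH is perpendicular to HU, with radius 13.1, so the center A sits 13.1 in from both sides at A = (-39.10, 34.40). That places the tangent points at S = (-52.20, 34.40) on NS and H = (-39.10, 47.50) on HU. Then |PS| = |S − P| = 62.52.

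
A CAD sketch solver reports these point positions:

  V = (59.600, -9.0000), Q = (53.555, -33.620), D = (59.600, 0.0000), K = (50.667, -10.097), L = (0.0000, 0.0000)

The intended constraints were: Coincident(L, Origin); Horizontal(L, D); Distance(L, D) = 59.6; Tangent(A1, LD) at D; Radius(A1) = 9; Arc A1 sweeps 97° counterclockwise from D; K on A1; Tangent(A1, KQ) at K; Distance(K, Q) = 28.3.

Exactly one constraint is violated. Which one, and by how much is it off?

Distance(K, Q) = 28.3 — off by 4.60.

L = (0.00, 0.00) ✓; L.y = 0.00, D.y = 0.00 ✓; |LD| = 59.60 ✓; ∠(VD, DL) = 90.00° ✓; |VD| = 9.000 ✓; bearing(V→K) − bearing(V→D) = 97.00° ✓; |VK| = 9.000 ✓; ∠(VK, KQ) = 90.00° ✓; |KQ| = 23.70 ✗.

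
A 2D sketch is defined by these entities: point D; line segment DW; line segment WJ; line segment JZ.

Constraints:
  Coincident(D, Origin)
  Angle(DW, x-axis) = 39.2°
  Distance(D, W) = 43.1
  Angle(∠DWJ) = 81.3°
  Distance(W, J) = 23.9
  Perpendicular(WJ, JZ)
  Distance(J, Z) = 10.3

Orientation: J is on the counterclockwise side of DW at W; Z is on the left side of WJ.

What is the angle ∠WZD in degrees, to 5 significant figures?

85.033°

∠DWJ = 81.3°, so WJ runs at 39.2° + (180° − 81.3°) = 137.90° from the x-axis; with |WJ| = 23.9, J = W + 23.9·(cos 137.90°, sin 137.90°) = (15.667, 43.264). WJ is perpendicular to JZ; with |JZ| = 10.3 on the left of WJ, Z = J + 10.3·(-0.67043, -0.74198) = (8.7615, 35.621). Then cos ∠WZD = ZW·ZD / (|ZW||ZD|), giving 85.033°.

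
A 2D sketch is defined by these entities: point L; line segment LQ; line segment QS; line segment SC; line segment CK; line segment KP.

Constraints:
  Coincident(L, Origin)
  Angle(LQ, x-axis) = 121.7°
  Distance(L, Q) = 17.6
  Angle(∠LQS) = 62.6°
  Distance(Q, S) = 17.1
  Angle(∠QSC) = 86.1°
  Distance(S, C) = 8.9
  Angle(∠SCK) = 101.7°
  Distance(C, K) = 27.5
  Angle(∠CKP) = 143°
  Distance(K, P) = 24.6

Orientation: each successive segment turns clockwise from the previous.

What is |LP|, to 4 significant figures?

43.03

L is at the origin; LQ runs at 121.7° with length 17.6, so Q = (-9.248, 14.97). ∠LQS = 62.6° gives QS at 4.300° from the x-axis; with |QS| = 17.1, S = (7.804, 16.26). ∠QSC = 86.1° gives SC at -89.60° from the x-axis; with |SC| = 8.9, C = (7.866, 7.357). ∠SCK = 101.7° gives CK at -167.9° from the x-axis; with |CK| = 27.5, K = (-19.02, 1.592). ∠CKP = 143.0° gives KP at 155.1° from the x-axis; with |KP| = 24.6, P = (-41.34, 11.95). Then |LP| = |P − L| = 43.03.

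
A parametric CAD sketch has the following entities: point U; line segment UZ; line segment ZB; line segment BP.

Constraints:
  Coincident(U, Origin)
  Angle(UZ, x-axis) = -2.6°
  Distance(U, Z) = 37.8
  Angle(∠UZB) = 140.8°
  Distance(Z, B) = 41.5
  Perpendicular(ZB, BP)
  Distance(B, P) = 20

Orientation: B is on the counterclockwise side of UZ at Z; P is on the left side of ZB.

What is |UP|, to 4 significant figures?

70.90

∠UZB = 140.8°, so ZB runs at -2.6° + (180° − 140.8°) = 36.60° from the x-axis; with |ZB| = 41.5, B = Z + 41.5·(cos 36.60°, sin 36.60°) = (71.08, 23.03). ZB ⟂ BP; with |BP| = 20.0 on the left of ZB, P = B + 20.0·(-0.5962, 0.8028) = (59.15, 39.08). Then |UP| = |P − U| = 70.90.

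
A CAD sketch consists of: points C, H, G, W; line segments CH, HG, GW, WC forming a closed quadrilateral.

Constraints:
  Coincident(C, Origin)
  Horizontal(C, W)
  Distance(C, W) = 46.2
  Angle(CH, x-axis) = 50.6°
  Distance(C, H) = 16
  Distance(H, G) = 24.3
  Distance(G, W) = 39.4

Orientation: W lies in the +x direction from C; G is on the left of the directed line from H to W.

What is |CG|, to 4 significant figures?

40.26

Checks: |HG| = 24.30 ✓; |GW| = 39.40 ✓.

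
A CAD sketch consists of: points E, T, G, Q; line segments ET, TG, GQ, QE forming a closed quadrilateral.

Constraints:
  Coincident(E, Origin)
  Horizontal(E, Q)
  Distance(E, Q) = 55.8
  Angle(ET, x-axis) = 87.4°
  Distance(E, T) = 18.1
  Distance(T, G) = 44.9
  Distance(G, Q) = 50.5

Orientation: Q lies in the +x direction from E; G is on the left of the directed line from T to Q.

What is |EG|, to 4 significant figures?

58.50

Checks: |TG| = 44.90 ✓; |GQ| = 50.50 ✓.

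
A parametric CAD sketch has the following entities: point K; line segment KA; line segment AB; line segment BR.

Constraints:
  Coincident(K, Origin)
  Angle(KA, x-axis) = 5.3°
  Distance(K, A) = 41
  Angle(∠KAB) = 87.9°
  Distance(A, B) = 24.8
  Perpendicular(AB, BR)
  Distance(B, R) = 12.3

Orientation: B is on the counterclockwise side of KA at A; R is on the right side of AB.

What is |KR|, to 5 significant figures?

58.144

K is at the origin; KA runs at 5.3° with length 41.0, so A = 41.0·(cos 5.3°, sin 5.3°) = (40.825, 3.7872). ∠KAB = 87.9°, so AB runs at 5.3° + (180° − 87.9°) = 97.400° from the x-axis; with |AB| = 24.8, B = A + 24.8·(cos 97.400°, sin 97.400°) = (37.631, 28.381). The perpendicularity gives BR at right angles to AB; with |BR| = 12.3 on the right of AB, R = B + 12.3·(0.99167, 0.12880) = (49.828, 29.965). Then |KR| = |R − K| = 58.144.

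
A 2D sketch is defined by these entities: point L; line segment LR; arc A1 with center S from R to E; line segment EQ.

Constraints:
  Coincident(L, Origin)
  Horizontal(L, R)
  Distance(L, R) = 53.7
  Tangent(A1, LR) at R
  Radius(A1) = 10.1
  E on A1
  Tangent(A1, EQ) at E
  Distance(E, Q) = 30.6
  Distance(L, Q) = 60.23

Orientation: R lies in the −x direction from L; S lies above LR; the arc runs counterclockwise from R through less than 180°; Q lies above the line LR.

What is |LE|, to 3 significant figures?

44.8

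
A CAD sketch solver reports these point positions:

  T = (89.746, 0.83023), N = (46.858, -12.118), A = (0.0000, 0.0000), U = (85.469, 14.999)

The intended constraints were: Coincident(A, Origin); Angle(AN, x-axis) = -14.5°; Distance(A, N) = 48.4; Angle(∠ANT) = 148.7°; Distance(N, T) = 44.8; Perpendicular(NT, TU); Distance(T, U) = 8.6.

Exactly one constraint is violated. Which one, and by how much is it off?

Distance(T, U) = 8.6 — off by 6.20.

A = (0.00, 0.00) ✓; AN at -14.50° ✓; |AN| = 48.40 ✓; ∠ANT = 148.7° ✓; |NT| = 44.80 ✓; ∠(NT, TU) = 90.00° ✓; |TU| = 14.80 ✗.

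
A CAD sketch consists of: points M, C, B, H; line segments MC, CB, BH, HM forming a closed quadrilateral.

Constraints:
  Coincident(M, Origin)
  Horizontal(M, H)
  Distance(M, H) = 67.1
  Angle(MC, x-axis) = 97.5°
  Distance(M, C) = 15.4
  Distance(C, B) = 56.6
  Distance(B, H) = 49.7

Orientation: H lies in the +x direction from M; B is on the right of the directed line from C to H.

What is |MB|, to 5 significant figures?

43.262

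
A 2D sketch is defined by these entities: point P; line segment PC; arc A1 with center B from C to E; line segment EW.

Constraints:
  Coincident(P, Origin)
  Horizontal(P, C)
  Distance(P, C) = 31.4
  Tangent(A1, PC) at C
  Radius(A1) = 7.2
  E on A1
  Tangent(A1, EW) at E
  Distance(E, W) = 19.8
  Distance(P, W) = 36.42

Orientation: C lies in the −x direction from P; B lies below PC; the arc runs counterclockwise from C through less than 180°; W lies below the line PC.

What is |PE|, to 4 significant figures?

38.79

Checks: |BE| = 7.200 ✓; ∠(BE, EW) = 90.00° ✓; |EW| = 19.80 ✓; |PW| = 36.42 ✓.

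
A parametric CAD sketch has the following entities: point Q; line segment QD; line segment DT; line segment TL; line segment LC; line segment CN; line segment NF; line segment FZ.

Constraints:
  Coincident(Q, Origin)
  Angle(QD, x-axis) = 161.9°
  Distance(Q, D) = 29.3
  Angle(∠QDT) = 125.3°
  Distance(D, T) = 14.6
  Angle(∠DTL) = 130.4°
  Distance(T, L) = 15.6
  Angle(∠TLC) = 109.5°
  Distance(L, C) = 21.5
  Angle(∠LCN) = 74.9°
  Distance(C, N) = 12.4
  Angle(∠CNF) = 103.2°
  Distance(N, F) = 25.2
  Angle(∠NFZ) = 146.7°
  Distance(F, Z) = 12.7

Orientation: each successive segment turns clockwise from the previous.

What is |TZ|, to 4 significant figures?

16.27

Q is at the origin; QD runs at 161.9° with length 29.3, so D = (-27.85, 9.103). ∠QDT = 125.3° gives DT at 107.2° from the x-axis; with |DT| = 14.6, T = (-32.17, 23.05). ∠DTL = 130.4° gives TL at 57.60° from the x-axis; with |TL| = 15.6, L = (-23.81, 36.22). ∠TLC = 109.5° gives LC at -12.90° from the x-axis; with |LC| = 21.5, C = (-2.851, 31.42). ∠LCN = 74.9° gives CN at -118.0° from the x-axis; with |CN| = 12.4, N = (-8.673, 20.47). ∠CNF = 103.2° gives NF at 165.2° from the x-axis; with |NF| = 25.2, F = (-33.04, 26.91). ∠NFZ = 146.7° gives FZ at 131.9° from the x-axis; with |FZ| = 12.7, Z = (-41.52, 36.36). Then |TZ| = |Z − T| = 16.27.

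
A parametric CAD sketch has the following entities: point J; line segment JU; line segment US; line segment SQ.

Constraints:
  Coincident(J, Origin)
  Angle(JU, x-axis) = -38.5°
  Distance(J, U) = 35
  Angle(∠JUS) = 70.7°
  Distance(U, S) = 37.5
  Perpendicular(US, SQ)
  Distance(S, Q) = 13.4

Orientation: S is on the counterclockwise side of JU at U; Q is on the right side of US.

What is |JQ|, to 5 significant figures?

53.184

J is at the origin; JU runs at -38.5° with length 35.0, so U = 35.0·(cos -38.5°, sin -38.5°) = (27.391, -21.788). ∠JUS = 70.7°, so US runs at -38.5° + (180° − 70.7°) = 70.800° from the x-axis; with |US| = 37.5, S = U + 37.5·(cos 70.800°, sin 70.800°) = (39.724, 13.626). US is perpendicular to SQ; with |SQ| = 13.4 on the right of US, Q = S + 13.4·(0.94438, -0.32887) = (52.378, 9.2193). Then |JQ| = |Q − J| = 53.184.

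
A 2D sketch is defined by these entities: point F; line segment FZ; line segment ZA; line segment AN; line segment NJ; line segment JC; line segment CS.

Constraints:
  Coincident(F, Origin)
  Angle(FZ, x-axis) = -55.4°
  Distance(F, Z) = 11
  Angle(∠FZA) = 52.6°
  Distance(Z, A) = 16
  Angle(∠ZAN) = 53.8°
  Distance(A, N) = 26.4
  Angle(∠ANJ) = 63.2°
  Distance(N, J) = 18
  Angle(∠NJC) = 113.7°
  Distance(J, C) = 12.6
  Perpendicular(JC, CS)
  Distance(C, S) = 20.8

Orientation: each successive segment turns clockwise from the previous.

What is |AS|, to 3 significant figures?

8.70

F is at the origin; FZ runs at -55.4° with length 11.0, so Z = (6.25, -9.05). ∠FZA = 52.6° gives ZA at 177° from the x-axis; with |ZA| = 16.0, A = (-9.73, -8.27). ∠ZAN = 53.8° gives AN at 51.0° from the x-axis; with |AN| = 26.4, N = (6.88, 12.2). ∠ANJ = 63.2° gives NJ at -65.8° from the x-axis; with |NJ| = 18.0, J = (14.3, -4.17). ∠NJC = 113.7° gives JC at -132° from the x-axis; with |JC| = 12.6, C = (5.81, -13.5). JC is perpendicular to CS, so CS runs at 138°; with |CS| = 20.8, S = (-9.62, 0.422). Then |AS| = |S − A| = 8.70.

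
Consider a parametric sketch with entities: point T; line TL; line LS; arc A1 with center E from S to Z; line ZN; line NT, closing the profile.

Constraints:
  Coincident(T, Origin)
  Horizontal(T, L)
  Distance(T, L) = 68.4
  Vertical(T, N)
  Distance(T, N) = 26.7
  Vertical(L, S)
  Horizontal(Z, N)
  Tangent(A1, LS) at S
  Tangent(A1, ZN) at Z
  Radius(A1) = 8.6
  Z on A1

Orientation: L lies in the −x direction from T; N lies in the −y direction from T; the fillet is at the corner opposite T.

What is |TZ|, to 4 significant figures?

65.49

The virtual corner opposite T is at (-68.40, -26.70). A1 meets LS tangentially, so ES is at right angles to LS and the tangent condition forces EZ to be normal to ZN, with radius 8.6, so the center E sits 8.6 in from both sides at E = (-59.80, -18.10). That places the tangent points at S = (-68.40, -18.10) on LS and Z = (-59.80, -26.70) on ZN. Then |TZ| = |Z − T| = 65.49.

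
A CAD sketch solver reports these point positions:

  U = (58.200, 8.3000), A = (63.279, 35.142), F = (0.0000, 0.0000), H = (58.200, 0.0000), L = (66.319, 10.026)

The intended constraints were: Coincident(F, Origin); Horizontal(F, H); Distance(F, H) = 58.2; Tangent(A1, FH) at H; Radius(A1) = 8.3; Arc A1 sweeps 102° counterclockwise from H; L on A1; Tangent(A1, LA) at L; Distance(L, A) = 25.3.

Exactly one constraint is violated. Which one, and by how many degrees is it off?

Tangent(A1, LA) at L — off by 5.10°.

F = (0.00, 0.00) ✓; F.y = 0.00, H.y = 0.00 ✓; |FH| = 58.20 ✓; ∠(UH, HF) = 90.00° ✓; |UH| = 8.300 ✓; bearing(U→L) − bearing(U→H) = 102.0° ✓; |UL| = 8.300 ✓; ∠(UL, LA) = 95.10° ✗; |LA| = 25.30 ✓.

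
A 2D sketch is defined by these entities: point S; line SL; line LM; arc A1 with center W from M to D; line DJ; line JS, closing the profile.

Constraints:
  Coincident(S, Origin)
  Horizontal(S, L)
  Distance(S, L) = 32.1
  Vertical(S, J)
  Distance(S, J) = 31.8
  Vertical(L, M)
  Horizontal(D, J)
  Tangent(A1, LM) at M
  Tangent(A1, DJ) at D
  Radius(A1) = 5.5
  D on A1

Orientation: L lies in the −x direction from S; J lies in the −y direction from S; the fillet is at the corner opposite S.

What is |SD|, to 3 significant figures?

41.5

S is at the origin; SL is horizontal with |SL| = 32.1 and L on the −x side, so L = (-32.1, 0.00). SJ is vertical with |SJ| = 31.8 and J on the −y side, so J = (0.00, -31.8). The virtual corner opposite S is at (-32.1, -31.8). A1 meets LM tangentially, so WM is at right angles to LM and tangency of A1 to DJ means the radius WD is perpendicular to DJ, with radius 5.5, so the center W sits 5.5 in from both sides at W = (-26.6, -26.3). That places the tangent points at M = (-32.1, -26.3) on LM and D = (-26.6, -31.8) on DJ. Then |SD| = |D − S| = 41.5.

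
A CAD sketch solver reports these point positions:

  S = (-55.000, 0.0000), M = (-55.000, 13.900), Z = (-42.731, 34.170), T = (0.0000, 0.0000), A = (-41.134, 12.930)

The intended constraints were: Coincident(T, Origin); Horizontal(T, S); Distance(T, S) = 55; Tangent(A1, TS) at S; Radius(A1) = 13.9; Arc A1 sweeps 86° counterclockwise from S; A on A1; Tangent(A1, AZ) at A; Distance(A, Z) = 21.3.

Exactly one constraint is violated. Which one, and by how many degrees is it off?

Tangent(A1, AZ) at A — off by 8.30°.

T = (0.00, 0.00) ✓; T.y = 0.00, S.y = 0.00 ✓; |TS| = 55.00 ✓; ∠(MS, ST) = 90.00° ✓; |MS| = 13.90 ✓; bearing(M→A) − bearing(M→S) = 86.00° ✓; |MA| = 13.90 ✓; ∠(MA, AZ) = 81.70° ✗; |AZ| = 21.30 ✓.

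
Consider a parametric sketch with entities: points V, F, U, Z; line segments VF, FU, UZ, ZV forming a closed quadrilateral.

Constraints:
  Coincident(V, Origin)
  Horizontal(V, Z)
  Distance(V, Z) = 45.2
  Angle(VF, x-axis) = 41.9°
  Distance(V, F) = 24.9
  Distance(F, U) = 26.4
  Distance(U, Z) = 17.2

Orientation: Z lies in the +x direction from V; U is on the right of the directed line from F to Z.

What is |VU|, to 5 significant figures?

30.528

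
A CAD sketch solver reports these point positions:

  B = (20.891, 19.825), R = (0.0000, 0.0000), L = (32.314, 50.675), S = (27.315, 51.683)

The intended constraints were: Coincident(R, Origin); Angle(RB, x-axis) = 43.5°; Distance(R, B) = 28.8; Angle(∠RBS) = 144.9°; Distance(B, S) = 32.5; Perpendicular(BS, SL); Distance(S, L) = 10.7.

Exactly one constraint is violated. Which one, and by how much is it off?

Distance(S, L) = 10.7 — off by 5.60.

R = (0.00, 0.00) ✓; RB at 43.50° ✓; |RB| = 28.80 ✓; ∠RBS = 144.9° ✓; |BS| = 32.50 ✓; ∠(BS, SL) = 90.00° ✓; |SL| = 5.100 ✗.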